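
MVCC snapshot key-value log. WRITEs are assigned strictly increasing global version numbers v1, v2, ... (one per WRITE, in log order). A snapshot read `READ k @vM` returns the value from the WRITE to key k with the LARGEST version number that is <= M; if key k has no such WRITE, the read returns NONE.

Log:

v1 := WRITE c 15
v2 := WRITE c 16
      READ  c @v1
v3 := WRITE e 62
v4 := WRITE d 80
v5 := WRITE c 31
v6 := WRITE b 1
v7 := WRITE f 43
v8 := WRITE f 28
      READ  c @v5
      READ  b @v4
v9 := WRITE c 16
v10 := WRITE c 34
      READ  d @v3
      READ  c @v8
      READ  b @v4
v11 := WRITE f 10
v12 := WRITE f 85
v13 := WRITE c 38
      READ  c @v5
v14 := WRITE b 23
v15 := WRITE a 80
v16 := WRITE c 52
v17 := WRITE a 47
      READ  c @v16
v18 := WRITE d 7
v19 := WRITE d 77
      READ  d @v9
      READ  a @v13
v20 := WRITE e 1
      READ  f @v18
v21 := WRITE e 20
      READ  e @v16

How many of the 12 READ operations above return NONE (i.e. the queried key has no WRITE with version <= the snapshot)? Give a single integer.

Answer: 4

Derivation:
v1: WRITE c=15  (c history now [(1, 15)])
v2: WRITE c=16  (c history now [(1, 15), (2, 16)])
READ c @v1: history=[(1, 15), (2, 16)] -> pick v1 -> 15
v3: WRITE e=62  (e history now [(3, 62)])
v4: WRITE d=80  (d history now [(4, 80)])
v5: WRITE c=31  (c history now [(1, 15), (2, 16), (5, 31)])
v6: WRITE b=1  (b history now [(6, 1)])
v7: WRITE f=43  (f history now [(7, 43)])
v8: WRITE f=28  (f history now [(7, 43), (8, 28)])
READ c @v5: history=[(1, 15), (2, 16), (5, 31)] -> pick v5 -> 31
READ b @v4: history=[(6, 1)] -> no version <= 4 -> NONE
v9: WRITE c=16  (c history now [(1, 15), (2, 16), (5, 31), (9, 16)])
v10: WRITE c=34  (c history now [(1, 15), (2, 16), (5, 31), (9, 16), (10, 34)])
READ d @v3: history=[(4, 80)] -> no version <= 3 -> NONE
READ c @v8: history=[(1, 15), (2, 16), (5, 31), (9, 16), (10, 34)] -> pick v5 -> 31
READ b @v4: history=[(6, 1)] -> no version <= 4 -> NONE
v11: WRITE f=10  (f history now [(7, 43), (8, 28), (11, 10)])
v12: WRITE f=85  (f history now [(7, 43), (8, 28), (11, 10), (12, 85)])
v13: WRITE c=38  (c history now [(1, 15), (2, 16), (5, 31), (9, 16), (10, 34), (13, 38)])
READ c @v5: history=[(1, 15), (2, 16), (5, 31), (9, 16), (10, 34), (13, 38)] -> pick v5 -> 31
v14: WRITE b=23  (b history now [(6, 1), (14, 23)])
v15: WRITE a=80  (a history now [(15, 80)])
v16: WRITE c=52  (c history now [(1, 15), (2, 16), (5, 31), (9, 16), (10, 34), (13, 38), (16, 52)])
v17: WRITE a=47  (a history now [(15, 80), (17, 47)])
READ c @v16: history=[(1, 15), (2, 16), (5, 31), (9, 16), (10, 34), (13, 38), (16, 52)] -> pick v16 -> 52
v18: WRITE d=7  (d history now [(4, 80), (18, 7)])
v19: WRITE d=77  (d history now [(4, 80), (18, 7), (19, 77)])
READ d @v9: history=[(4, 80), (18, 7), (19, 77)] -> pick v4 -> 80
READ a @v13: history=[(15, 80), (17, 47)] -> no version <= 13 -> NONE
v20: WRITE e=1  (e history now [(3, 62), (20, 1)])
READ f @v18: history=[(7, 43), (8, 28), (11, 10), (12, 85)] -> pick v12 -> 85
v21: WRITE e=20  (e history now [(3, 62), (20, 1), (21, 20)])
READ e @v16: history=[(3, 62), (20, 1), (21, 20)] -> pick v3 -> 62
Read results in order: ['15', '31', 'NONE', 'NONE', '31', 'NONE', '31', '52', '80', 'NONE', '85', '62']
NONE count = 4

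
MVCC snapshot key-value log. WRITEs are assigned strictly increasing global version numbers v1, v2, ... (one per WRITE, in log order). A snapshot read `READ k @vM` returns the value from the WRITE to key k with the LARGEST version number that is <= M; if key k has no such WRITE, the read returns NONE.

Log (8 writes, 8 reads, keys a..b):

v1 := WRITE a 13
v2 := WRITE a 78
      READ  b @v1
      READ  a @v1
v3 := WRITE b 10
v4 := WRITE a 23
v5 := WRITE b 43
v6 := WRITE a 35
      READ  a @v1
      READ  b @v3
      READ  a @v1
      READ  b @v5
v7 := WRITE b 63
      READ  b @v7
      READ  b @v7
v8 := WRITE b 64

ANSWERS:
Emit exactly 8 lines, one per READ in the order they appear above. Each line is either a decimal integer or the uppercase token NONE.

Answer: NONE
13
13
10
13
43
63
63

Derivation:
v1: WRITE a=13  (a history now [(1, 13)])
v2: WRITE a=78  (a history now [(1, 13), (2, 78)])
READ b @v1: history=[] -> no version <= 1 -> NONE
READ a @v1: history=[(1, 13), (2, 78)] -> pick v1 -> 13
v3: WRITE b=10  (b history now [(3, 10)])
v4: WRITE a=23  (a history now [(1, 13), (2, 78), (4, 23)])
v5: WRITE b=43  (b history now [(3, 10), (5, 43)])
v6: WRITE a=35  (a history now [(1, 13), (2, 78), (4, 23), (6, 35)])
READ a @v1: history=[(1, 13), (2, 78), (4, 23), (6, 35)] -> pick v1 -> 13
READ b @v3: history=[(3, 10), (5, 43)] -> pick v3 -> 10
READ a @v1: history=[(1, 13), (2, 78), (4, 23), (6, 35)] -> pick v1 -> 13
READ b @v5: history=[(3, 10), (5, 43)] -> pick v5 -> 43
v7: WRITE b=63  (b history now [(3, 10), (5, 43), (7, 63)])
READ b @v7: history=[(3, 10), (5, 43), (7, 63)] -> pick v7 -> 63
READ b @v7: history=[(3, 10), (5, 43), (7, 63)] -> pick v7 -> 63
v8: WRITE b=64  (b history now [(3, 10), (5, 43), (7, 63), (8, 64)])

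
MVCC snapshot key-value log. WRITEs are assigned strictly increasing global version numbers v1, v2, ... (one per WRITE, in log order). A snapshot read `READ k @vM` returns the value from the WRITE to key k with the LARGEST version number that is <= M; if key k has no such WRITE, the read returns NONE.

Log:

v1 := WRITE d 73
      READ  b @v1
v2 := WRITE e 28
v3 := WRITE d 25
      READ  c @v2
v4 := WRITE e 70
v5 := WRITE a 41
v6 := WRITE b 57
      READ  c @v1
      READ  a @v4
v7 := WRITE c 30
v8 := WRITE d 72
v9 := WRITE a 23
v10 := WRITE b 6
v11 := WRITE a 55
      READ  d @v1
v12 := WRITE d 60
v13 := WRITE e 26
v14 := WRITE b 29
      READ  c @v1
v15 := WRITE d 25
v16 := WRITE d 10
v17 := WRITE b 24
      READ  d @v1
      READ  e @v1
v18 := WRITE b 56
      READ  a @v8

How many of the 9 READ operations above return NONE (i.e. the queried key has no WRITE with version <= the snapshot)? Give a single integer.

Answer: 6

Derivation:
v1: WRITE d=73  (d history now [(1, 73)])
READ b @v1: history=[] -> no version <= 1 -> NONE
v2: WRITE e=28  (e history now [(2, 28)])
v3: WRITE d=25  (d history now [(1, 73), (3, 25)])
READ c @v2: history=[] -> no version <= 2 -> NONE
v4: WRITE e=70  (e history now [(2, 28), (4, 70)])
v5: WRITE a=41  (a history now [(5, 41)])
v6: WRITE b=57  (b history now [(6, 57)])
READ c @v1: history=[] -> no version <= 1 -> NONE
READ a @v4: history=[(5, 41)] -> no version <= 4 -> NONE
v7: WRITE c=30  (c history now [(7, 30)])
v8: WRITE d=72  (d history now [(1, 73), (3, 25), (8, 72)])
v9: WRITE a=23  (a history now [(5, 41), (9, 23)])
v10: WRITE b=6  (b history now [(6, 57), (10, 6)])
v11: WRITE a=55  (a history now [(5, 41), (9, 23), (11, 55)])
READ d @v1: history=[(1, 73), (3, 25), (8, 72)] -> pick v1 -> 73
v12: WRITE d=60  (d history now [(1, 73), (3, 25), (8, 72), (12, 60)])
v13: WRITE e=26  (e history now [(2, 28), (4, 70), (13, 26)])
v14: WRITE b=29  (b history now [(6, 57), (10, 6), (14, 29)])
READ c @v1: history=[(7, 30)] -> no version <= 1 -> NONE
v15: WRITE d=25  (d history now [(1, 73), (3, 25), (8, 72), (12, 60), (15, 25)])
v16: WRITE d=10  (d history now [(1, 73), (3, 25), (8, 72), (12, 60), (15, 25), (16, 10)])
v17: WRITE b=24  (b history now [(6, 57), (10, 6), (14, 29), (17, 24)])
READ d @v1: history=[(1, 73), (3, 25), (8, 72), (12, 60), (15, 25), (16, 10)] -> pick v1 -> 73
READ e @v1: history=[(2, 28), (4, 70), (13, 26)] -> no version <= 1 -> NONE
v18: WRITE b=56  (b history now [(6, 57), (10, 6), (14, 29), (17, 24), (18, 56)])
READ a @v8: history=[(5, 41), (9, 23), (11, 55)] -> pick v5 -> 41
Read results in order: ['NONE', 'NONE', 'NONE', 'NONE', '73', 'NONE', '73', 'NONE', '41']
NONE count = 6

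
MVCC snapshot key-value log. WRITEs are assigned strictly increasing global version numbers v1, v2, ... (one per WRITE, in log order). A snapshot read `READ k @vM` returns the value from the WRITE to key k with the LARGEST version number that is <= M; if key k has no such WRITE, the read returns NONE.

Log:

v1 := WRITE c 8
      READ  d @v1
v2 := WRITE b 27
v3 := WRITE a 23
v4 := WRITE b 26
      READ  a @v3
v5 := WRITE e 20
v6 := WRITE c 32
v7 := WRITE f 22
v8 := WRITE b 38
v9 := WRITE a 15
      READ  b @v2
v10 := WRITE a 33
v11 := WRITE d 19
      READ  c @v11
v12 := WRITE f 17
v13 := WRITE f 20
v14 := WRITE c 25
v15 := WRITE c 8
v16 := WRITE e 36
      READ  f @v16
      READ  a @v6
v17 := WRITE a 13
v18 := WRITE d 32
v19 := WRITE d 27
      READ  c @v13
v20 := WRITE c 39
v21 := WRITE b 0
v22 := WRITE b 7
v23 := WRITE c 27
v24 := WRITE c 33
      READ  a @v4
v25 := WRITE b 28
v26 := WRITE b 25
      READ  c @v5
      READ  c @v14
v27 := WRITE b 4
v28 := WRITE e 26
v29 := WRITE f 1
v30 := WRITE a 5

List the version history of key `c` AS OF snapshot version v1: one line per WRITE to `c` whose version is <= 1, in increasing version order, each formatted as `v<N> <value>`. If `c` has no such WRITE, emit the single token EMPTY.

Answer: v1 8

Derivation:
Scan writes for key=c with version <= 1:
  v1 WRITE c 8 -> keep
  v2 WRITE b 27 -> skip
  v3 WRITE a 23 -> skip
  v4 WRITE b 26 -> skip
  v5 WRITE e 20 -> skip
  v6 WRITE c 32 -> drop (> snap)
  v7 WRITE f 22 -> skip
  v8 WRITE b 38 -> skip
  v9 WRITE a 15 -> skip
  v10 WRITE a 33 -> skip
  v11 WRITE d 19 -> skip
  v12 WRITE f 17 -> skip
  v13 WRITE f 20 -> skip
  v14 WRITE c 25 -> drop (> snap)
  v15 WRITE c 8 -> drop (> snap)
  v16 WRITE e 36 -> skip
  v17 WRITE a 13 -> skip
  v18 WRITE d 32 -> skip
  v19 WRITE d 27 -> skip
  v20 WRITE c 39 -> drop (> snap)
  v21 WRITE b 0 -> skip
  v22 WRITE b 7 -> skip
  v23 WRITE c 27 -> drop (> snap)
  v24 WRITE c 33 -> drop (> snap)
  v25 WRITE b 28 -> skip
  v26 WRITE b 25 -> skip
  v27 WRITE b 4 -> skip
  v28 WRITE e 26 -> skip
  v29 WRITE f 1 -> skip
  v30 WRITE a 5 -> skip
Collected: [(1, 8)]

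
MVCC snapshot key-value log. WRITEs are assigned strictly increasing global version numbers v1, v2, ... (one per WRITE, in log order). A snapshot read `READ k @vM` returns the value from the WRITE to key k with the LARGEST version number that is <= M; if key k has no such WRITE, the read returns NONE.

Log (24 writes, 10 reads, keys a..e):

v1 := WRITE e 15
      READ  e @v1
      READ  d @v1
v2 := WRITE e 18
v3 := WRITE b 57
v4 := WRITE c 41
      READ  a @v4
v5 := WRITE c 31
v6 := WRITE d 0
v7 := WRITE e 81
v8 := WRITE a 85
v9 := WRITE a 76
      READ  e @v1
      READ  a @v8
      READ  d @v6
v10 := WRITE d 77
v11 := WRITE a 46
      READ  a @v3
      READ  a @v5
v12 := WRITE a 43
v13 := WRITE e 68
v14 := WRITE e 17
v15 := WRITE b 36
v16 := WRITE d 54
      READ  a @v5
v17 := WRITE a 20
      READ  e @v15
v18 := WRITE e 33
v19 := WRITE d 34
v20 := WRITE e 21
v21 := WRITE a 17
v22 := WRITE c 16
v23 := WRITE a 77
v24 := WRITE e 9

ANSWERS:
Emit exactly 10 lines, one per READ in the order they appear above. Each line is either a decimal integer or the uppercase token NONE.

Answer: 15
NONE
NONE
15
85
0
NONE
NONE
NONE
17

Derivation:
v1: WRITE e=15  (e history now [(1, 15)])
READ e @v1: history=[(1, 15)] -> pick v1 -> 15
READ d @v1: history=[] -> no version <= 1 -> NONE
v2: WRITE e=18  (e history now [(1, 15), (2, 18)])
v3: WRITE b=57  (b history now [(3, 57)])
v4: WRITE c=41  (c history now [(4, 41)])
READ a @v4: history=[] -> no version <= 4 -> NONE
v5: WRITE c=31  (c history now [(4, 41), (5, 31)])
v6: WRITE d=0  (d history now [(6, 0)])
v7: WRITE e=81  (e history now [(1, 15), (2, 18), (7, 81)])
v8: WRITE a=85  (a history now [(8, 85)])
v9: WRITE a=76  (a history now [(8, 85), (9, 76)])
READ e @v1: history=[(1, 15), (2, 18), (7, 81)] -> pick v1 -> 15
READ a @v8: history=[(8, 85), (9, 76)] -> pick v8 -> 85
READ d @v6: history=[(6, 0)] -> pick v6 -> 0
v10: WRITE d=77  (d history now [(6, 0), (10, 77)])
v11: WRITE a=46  (a history now [(8, 85), (9, 76), (11, 46)])
READ a @v3: history=[(8, 85), (9, 76), (11, 46)] -> no version <= 3 -> NONE
READ a @v5: history=[(8, 85), (9, 76), (11, 46)] -> no version <= 5 -> NONE
v12: WRITE a=43  (a history now [(8, 85), (9, 76), (11, 46), (12, 43)])
v13: WRITE e=68  (e history now [(1, 15), (2, 18), (7, 81), (13, 68)])
v14: WRITE e=17  (e history now [(1, 15), (2, 18), (7, 81), (13, 68), (14, 17)])
v15: WRITE b=36  (b history now [(3, 57), (15, 36)])
v16: WRITE d=54  (d history now [(6, 0), (10, 77), (16, 54)])
READ a @v5: history=[(8, 85), (9, 76), (11, 46), (12, 43)] -> no version <= 5 -> NONE
v17: WRITE a=20  (a history now [(8, 85), (9, 76), (11, 46), (12, 43), (17, 20)])
READ e @v15: history=[(1, 15), (2, 18), (7, 81), (13, 68), (14, 17)] -> pick v14 -> 17
v18: WRITE e=33  (e history now [(1, 15), (2, 18), (7, 81), (13, 68), (14, 17), (18, 33)])
v19: WRITE d=34  (d history now [(6, 0), (10, 77), (16, 54), (19, 34)])
v20: WRITE e=21  (e history now [(1, 15), (2, 18), (7, 81), (13, 68), (14, 17), (18, 33), (20, 21)])
v21: WRITE a=17  (a history now [(8, 85), (9, 76), (11, 46), (12, 43), (17, 20), (21, 17)])
v22: WRITE c=16  (c history now [(4, 41), (5, 31), (22, 16)])
v23: WRITE a=77  (a history now [(8, 85), (9, 76), (11, 46), (12, 43), (17, 20), (21, 17), (23, 77)])
v24: WRITE e=9  (e history now [(1, 15), (2, 18), (7, 81), (13, 68), (14, 17), (18, 33), (20, 21), (24, 9)])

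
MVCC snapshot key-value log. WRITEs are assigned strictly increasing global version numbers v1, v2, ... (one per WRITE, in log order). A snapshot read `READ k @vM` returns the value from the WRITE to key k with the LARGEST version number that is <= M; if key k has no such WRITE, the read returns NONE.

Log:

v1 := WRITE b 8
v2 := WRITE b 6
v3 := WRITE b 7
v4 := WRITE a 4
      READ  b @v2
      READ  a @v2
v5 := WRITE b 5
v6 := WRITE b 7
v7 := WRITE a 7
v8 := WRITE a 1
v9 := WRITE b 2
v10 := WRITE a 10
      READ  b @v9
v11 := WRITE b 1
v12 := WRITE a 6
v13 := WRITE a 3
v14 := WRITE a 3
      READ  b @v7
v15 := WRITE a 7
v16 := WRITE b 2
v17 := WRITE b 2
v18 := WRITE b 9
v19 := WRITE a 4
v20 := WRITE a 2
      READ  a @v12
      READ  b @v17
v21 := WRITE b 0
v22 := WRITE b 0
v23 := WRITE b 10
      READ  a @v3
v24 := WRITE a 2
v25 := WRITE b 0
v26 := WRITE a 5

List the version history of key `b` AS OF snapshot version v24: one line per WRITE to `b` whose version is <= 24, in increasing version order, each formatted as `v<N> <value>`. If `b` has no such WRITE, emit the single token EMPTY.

Answer: v1 8
v2 6
v3 7
v5 5
v6 7
v9 2
v11 1
v16 2
v17 2
v18 9
v21 0
v22 0
v23 10

Derivation:
Scan writes for key=b with version <= 24:
  v1 WRITE b 8 -> keep
  v2 WRITE b 6 -> keep
  v3 WRITE b 7 -> keep
  v4 WRITE a 4 -> skip
  v5 WRITE b 5 -> keep
  v6 WRITE b 7 -> keep
  v7 WRITE a 7 -> skip
  v8 WRITE a 1 -> skip
  v9 WRITE b 2 -> keep
  v10 WRITE a 10 -> skip
  v11 WRITE b 1 -> keep
  v12 WRITE a 6 -> skip
  v13 WRITE a 3 -> skip
  v14 WRITE a 3 -> skip
  v15 WRITE a 7 -> skip
  v16 WRITE b 2 -> keep
  v17 WRITE b 2 -> keep
  v18 WRITE b 9 -> keep
  v19 WRITE a 4 -> skip
  v20 WRITE a 2 -> skip
  v21 WRITE b 0 -> keep
  v22 WRITE b 0 -> keep
  v23 WRITE b 10 -> keep
  v24 WRITE a 2 -> skip
  v25 WRITE b 0 -> drop (> snap)
  v26 WRITE a 5 -> skip
Collected: [(1, 8), (2, 6), (3, 7), (5, 5), (6, 7), (9, 2), (11, 1), (16, 2), (17, 2), (18, 9), (21, 0), (22, 0), (23, 10)]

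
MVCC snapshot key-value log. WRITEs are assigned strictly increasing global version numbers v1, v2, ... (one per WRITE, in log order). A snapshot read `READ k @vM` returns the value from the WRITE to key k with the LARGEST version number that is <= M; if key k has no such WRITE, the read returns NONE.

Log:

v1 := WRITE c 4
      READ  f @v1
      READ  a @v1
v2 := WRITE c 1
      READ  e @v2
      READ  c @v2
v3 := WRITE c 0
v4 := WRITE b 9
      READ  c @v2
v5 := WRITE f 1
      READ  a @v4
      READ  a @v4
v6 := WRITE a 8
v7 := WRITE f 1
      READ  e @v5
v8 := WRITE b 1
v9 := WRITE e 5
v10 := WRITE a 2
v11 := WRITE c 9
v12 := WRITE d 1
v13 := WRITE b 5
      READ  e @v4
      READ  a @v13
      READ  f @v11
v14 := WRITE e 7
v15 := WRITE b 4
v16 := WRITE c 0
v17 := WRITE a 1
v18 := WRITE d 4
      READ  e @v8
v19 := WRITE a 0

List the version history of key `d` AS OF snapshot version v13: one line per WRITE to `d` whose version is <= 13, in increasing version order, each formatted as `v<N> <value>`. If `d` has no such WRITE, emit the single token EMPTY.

Scan writes for key=d with version <= 13:
  v1 WRITE c 4 -> skip
  v2 WRITE c 1 -> skip
  v3 WRITE c 0 -> skip
  v4 WRITE b 9 -> skip
  v5 WRITE f 1 -> skip
  v6 WRITE a 8 -> skip
  v7 WRITE f 1 -> skip
  v8 WRITE b 1 -> skip
  v9 WRITE e 5 -> skip
  v10 WRITE a 2 -> skip
  v11 WRITE c 9 -> skip
  v12 WRITE d 1 -> keep
  v13 WRITE b 5 -> skip
  v14 WRITE e 7 -> skip
  v15 WRITE b 4 -> skip
  v16 WRITE c 0 -> skip
  v17 WRITE a 1 -> skip
  v18 WRITE d 4 -> drop (> snap)
  v19 WRITE a 0 -> skip
Collected: [(12, 1)]

Answer: v12 1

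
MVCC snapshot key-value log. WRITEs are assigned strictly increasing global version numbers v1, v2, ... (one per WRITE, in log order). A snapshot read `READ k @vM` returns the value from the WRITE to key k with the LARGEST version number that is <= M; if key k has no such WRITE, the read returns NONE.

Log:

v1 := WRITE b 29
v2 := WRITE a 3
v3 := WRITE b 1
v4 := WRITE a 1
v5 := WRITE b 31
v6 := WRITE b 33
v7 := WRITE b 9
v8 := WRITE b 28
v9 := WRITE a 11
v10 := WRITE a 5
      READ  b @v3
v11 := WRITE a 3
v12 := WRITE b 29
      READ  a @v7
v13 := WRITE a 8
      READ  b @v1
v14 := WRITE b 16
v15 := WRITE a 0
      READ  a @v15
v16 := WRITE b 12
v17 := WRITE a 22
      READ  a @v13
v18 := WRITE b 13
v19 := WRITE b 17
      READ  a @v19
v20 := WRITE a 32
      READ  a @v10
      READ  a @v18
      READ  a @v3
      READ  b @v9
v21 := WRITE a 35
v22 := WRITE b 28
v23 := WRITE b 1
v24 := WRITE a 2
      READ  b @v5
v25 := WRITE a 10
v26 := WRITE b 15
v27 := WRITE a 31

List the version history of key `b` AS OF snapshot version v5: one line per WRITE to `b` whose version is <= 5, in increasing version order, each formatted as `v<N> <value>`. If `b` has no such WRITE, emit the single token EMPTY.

Scan writes for key=b with version <= 5:
  v1 WRITE b 29 -> keep
  v2 WRITE a 3 -> skip
  v3 WRITE b 1 -> keep
  v4 WRITE a 1 -> skip
  v5 WRITE b 31 -> keep
  v6 WRITE b 33 -> drop (> snap)
  v7 WRITE b 9 -> drop (> snap)
  v8 WRITE b 28 -> drop (> snap)
  v9 WRITE a 11 -> skip
  v10 WRITE a 5 -> skip
  v11 WRITE a 3 -> skip
  v12 WRITE b 29 -> drop (> snap)
  v13 WRITE a 8 -> skip
  v14 WRITE b 16 -> drop (> snap)
  v15 WRITE a 0 -> skip
  v16 WRITE b 12 -> drop (> snap)
  v17 WRITE a 22 -> skip
  v18 WRITE b 13 -> drop (> snap)
  v19 WRITE b 17 -> drop (> snap)
  v20 WRITE a 32 -> skip
  v21 WRITE a 35 -> skip
  v22 WRITE b 28 -> drop (> snap)
  v23 WRITE b 1 -> drop (> snap)
  v24 WRITE a 2 -> skip
  v25 WRITE a 10 -> skip
  v26 WRITE b 15 -> drop (> snap)
  v27 WRITE a 31 -> skip
Collected: [(1, 29), (3, 1), (5, 31)]

Answer: v1 29
v3 1
v5 31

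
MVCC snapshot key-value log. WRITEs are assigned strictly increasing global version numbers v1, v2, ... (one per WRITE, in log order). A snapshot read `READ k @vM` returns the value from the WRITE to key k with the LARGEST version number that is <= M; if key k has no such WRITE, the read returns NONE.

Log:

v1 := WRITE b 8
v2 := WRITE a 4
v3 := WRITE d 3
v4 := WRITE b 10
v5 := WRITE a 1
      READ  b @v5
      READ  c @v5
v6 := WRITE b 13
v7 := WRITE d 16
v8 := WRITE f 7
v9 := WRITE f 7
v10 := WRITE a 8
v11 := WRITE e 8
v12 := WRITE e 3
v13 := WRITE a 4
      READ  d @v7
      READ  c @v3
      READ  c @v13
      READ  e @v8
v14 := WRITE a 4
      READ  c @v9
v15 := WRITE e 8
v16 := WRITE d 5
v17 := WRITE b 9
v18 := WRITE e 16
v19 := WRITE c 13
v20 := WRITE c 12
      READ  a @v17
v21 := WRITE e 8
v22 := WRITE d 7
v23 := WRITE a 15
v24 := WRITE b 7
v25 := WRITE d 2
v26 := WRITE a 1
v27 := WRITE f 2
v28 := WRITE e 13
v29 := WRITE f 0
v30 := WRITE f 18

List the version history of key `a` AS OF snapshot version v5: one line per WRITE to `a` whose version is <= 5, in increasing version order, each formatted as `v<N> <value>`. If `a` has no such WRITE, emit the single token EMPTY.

Answer: v2 4
v5 1

Derivation:
Scan writes for key=a with version <= 5:
  v1 WRITE b 8 -> skip
  v2 WRITE a 4 -> keep
  v3 WRITE d 3 -> skip
  v4 WRITE b 10 -> skip
  v5 WRITE a 1 -> keep
  v6 WRITE b 13 -> skip
  v7 WRITE d 16 -> skip
  v8 WRITE f 7 -> skip
  v9 WRITE f 7 -> skip
  v10 WRITE a 8 -> drop (> snap)
  v11 WRITE e 8 -> skip
  v12 WRITE e 3 -> skip
  v13 WRITE a 4 -> drop (> snap)
  v14 WRITE a 4 -> drop (> snap)
  v15 WRITE e 8 -> skip
  v16 WRITE d 5 -> skip
  v17 WRITE b 9 -> skip
  v18 WRITE e 16 -> skip
  v19 WRITE c 13 -> skip
  v20 WRITE c 12 -> skip
  v21 WRITE e 8 -> skip
  v22 WRITE d 7 -> skip
  v23 WRITE a 15 -> drop (> snap)
  v24 WRITE b 7 -> skip
  v25 WRITE d 2 -> skip
  v26 WRITE a 1 -> drop (> snap)
  v27 WRITE f 2 -> skip
  v28 WRITE e 13 -> skip
  v29 WRITE f 0 -> skip
  v30 WRITE f 18 -> skip
Collected: [(2, 4), (5, 1)]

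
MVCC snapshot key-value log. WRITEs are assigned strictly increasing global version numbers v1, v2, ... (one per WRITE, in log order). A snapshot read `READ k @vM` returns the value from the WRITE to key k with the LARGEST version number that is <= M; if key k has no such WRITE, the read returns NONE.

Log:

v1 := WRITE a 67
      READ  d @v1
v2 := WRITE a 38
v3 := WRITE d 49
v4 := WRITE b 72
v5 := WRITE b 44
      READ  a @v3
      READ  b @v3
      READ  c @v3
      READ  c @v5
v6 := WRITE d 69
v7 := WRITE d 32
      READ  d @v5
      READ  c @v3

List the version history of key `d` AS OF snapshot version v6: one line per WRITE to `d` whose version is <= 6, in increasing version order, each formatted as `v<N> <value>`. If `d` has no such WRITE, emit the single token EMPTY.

Answer: v3 49
v6 69

Derivation:
Scan writes for key=d with version <= 6:
  v1 WRITE a 67 -> skip
  v2 WRITE a 38 -> skip
  v3 WRITE d 49 -> keep
  v4 WRITE b 72 -> skip
  v5 WRITE b 44 -> skip
  v6 WRITE d 69 -> keep
  v7 WRITE d 32 -> drop (> snap)
Collected: [(3, 49), (6, 69)]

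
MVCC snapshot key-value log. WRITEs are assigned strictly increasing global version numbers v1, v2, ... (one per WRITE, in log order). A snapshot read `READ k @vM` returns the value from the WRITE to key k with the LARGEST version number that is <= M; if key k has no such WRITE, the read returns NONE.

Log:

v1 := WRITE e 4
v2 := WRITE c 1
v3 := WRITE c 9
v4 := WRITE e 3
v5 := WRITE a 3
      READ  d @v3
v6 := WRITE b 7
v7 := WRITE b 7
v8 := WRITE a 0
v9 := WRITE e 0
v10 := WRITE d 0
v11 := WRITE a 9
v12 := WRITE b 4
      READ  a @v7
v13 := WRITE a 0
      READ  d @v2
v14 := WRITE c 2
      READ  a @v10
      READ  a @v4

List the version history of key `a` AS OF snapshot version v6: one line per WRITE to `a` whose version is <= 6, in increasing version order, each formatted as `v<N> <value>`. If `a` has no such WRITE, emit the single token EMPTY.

Answer: v5 3

Derivation:
Scan writes for key=a with version <= 6:
  v1 WRITE e 4 -> skip
  v2 WRITE c 1 -> skip
  v3 WRITE c 9 -> skip
  v4 WRITE e 3 -> skip
  v5 WRITE a 3 -> keep
  v6 WRITE b 7 -> skip
  v7 WRITE b 7 -> skip
  v8 WRITE a 0 -> drop (> snap)
  v9 WRITE e 0 -> skip
  v10 WRITE d 0 -> skip
  v11 WRITE a 9 -> drop (> snap)
  v12 WRITE b 4 -> skip
  v13 WRITE a 0 -> drop (> snap)
  v14 WRITE c 2 -> skip
Collected: [(5, 3)]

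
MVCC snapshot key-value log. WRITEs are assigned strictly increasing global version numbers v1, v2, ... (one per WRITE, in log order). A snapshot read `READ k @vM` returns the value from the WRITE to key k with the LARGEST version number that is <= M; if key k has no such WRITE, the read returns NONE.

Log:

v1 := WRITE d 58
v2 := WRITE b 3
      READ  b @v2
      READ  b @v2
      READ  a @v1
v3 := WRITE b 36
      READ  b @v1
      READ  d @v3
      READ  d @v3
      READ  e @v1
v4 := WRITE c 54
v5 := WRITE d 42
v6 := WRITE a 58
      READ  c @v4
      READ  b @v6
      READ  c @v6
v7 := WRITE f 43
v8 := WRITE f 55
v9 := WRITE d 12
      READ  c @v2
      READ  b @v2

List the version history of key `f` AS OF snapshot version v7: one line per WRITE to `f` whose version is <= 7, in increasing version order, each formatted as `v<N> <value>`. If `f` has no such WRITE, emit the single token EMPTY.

Scan writes for key=f with version <= 7:
  v1 WRITE d 58 -> skip
  v2 WRITE b 3 -> skip
  v3 WRITE b 36 -> skip
  v4 WRITE c 54 -> skip
  v5 WRITE d 42 -> skip
  v6 WRITE a 58 -> skip
  v7 WRITE f 43 -> keep
  v8 WRITE f 55 -> drop (> snap)
  v9 WRITE d 12 -> skip
Collected: [(7, 43)]

Answer: v7 43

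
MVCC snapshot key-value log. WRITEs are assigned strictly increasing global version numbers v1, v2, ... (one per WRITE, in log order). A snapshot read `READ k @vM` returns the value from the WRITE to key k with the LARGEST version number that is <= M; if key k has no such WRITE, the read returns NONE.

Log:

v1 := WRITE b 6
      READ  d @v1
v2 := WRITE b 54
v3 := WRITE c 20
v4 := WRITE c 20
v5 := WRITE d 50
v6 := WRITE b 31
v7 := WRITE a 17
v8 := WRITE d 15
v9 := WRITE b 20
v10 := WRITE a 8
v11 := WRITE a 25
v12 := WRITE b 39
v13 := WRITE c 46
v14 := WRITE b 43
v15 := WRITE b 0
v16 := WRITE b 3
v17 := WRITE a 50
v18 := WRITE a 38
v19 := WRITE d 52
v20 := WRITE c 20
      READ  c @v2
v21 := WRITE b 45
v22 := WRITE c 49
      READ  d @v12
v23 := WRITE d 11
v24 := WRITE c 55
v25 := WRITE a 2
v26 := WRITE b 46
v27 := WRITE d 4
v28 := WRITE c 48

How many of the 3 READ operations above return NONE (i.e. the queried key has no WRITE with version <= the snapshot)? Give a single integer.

Answer: 2

Derivation:
v1: WRITE b=6  (b history now [(1, 6)])
READ d @v1: history=[] -> no version <= 1 -> NONE
v2: WRITE b=54  (b history now [(1, 6), (2, 54)])
v3: WRITE c=20  (c history now [(3, 20)])
v4: WRITE c=20  (c history now [(3, 20), (4, 20)])
v5: WRITE d=50  (d history now [(5, 50)])
v6: WRITE b=31  (b history now [(1, 6), (2, 54), (6, 31)])
v7: WRITE a=17  (a history now [(7, 17)])
v8: WRITE d=15  (d history now [(5, 50), (8, 15)])
v9: WRITE b=20  (b history now [(1, 6), (2, 54), (6, 31), (9, 20)])
v10: WRITE a=8  (a history now [(7, 17), (10, 8)])
v11: WRITE a=25  (a history now [(7, 17), (10, 8), (11, 25)])
v12: WRITE b=39  (b history now [(1, 6), (2, 54), (6, 31), (9, 20), (12, 39)])
v13: WRITE c=46  (c history now [(3, 20), (4, 20), (13, 46)])
v14: WRITE b=43  (b history now [(1, 6), (2, 54), (6, 31), (9, 20), (12, 39), (14, 43)])
v15: WRITE b=0  (b history now [(1, 6), (2, 54), (6, 31), (9, 20), (12, 39), (14, 43), (15, 0)])
v16: WRITE b=3  (b history now [(1, 6), (2, 54), (6, 31), (9, 20), (12, 39), (14, 43), (15, 0), (16, 3)])
v17: WRITE a=50  (a history now [(7, 17), (10, 8), (11, 25), (17, 50)])
v18: WRITE a=38  (a history now [(7, 17), (10, 8), (11, 25), (17, 50), (18, 38)])
v19: WRITE d=52  (d history now [(5, 50), (8, 15), (19, 52)])
v20: WRITE c=20  (c history now [(3, 20), (4, 20), (13, 46), (20, 20)])
READ c @v2: history=[(3, 20), (4, 20), (13, 46), (20, 20)] -> no version <= 2 -> NONE
v21: WRITE b=45  (b history now [(1, 6), (2, 54), (6, 31), (9, 20), (12, 39), (14, 43), (15, 0), (16, 3), (21, 45)])
v22: WRITE c=49  (c history now [(3, 20), (4, 20), (13, 46), (20, 20), (22, 49)])
READ d @v12: history=[(5, 50), (8, 15), (19, 52)] -> pick v8 -> 15
v23: WRITE d=11  (d history now [(5, 50), (8, 15), (19, 52), (23, 11)])
v24: WRITE c=55  (c history now [(3, 20), (4, 20), (13, 46), (20, 20), (22, 49), (24, 55)])
v25: WRITE a=2  (a history now [(7, 17), (10, 8), (11, 25), (17, 50), (18, 38), (25, 2)])
v26: WRITE b=46  (b history now [(1, 6), (2, 54), (6, 31), (9, 20), (12, 39), (14, 43), (15, 0), (16, 3), (21, 45), (26, 46)])
v27: WRITE d=4  (d history now [(5, 50), (8, 15), (19, 52), (23, 11), (27, 4)])
v28: WRITE c=48  (c history now [(3, 20), (4, 20), (13, 46), (20, 20), (22, 49), (24, 55), (28, 48)])
Read results in order: ['NONE', 'NONE', '15']
NONE count = 2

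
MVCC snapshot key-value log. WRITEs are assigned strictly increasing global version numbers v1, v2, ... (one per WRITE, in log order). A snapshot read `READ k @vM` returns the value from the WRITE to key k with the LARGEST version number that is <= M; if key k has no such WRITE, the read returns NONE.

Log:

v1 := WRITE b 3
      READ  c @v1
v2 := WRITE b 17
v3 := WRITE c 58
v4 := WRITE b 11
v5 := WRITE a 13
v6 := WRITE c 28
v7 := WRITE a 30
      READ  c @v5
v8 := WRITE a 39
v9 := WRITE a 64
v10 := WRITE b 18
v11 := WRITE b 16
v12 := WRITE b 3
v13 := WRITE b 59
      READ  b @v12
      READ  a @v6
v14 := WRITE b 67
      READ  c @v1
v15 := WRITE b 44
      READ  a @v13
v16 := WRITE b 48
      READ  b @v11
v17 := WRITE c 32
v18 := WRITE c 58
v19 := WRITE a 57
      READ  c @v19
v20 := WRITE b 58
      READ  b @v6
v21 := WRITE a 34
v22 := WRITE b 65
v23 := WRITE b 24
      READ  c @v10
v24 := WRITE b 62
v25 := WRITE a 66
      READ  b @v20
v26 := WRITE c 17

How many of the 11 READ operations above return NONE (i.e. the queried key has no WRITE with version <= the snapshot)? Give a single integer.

Answer: 2

Derivation:
v1: WRITE b=3  (b history now [(1, 3)])
READ c @v1: history=[] -> no version <= 1 -> NONE
v2: WRITE b=17  (b history now [(1, 3), (2, 17)])
v3: WRITE c=58  (c history now [(3, 58)])
v4: WRITE b=11  (b history now [(1, 3), (2, 17), (4, 11)])
v5: WRITE a=13  (a history now [(5, 13)])
v6: WRITE c=28  (c history now [(3, 58), (6, 28)])
v7: WRITE a=30  (a history now [(5, 13), (7, 30)])
READ c @v5: history=[(3, 58), (6, 28)] -> pick v3 -> 58
v8: WRITE a=39  (a history now [(5, 13), (7, 30), (8, 39)])
v9: WRITE a=64  (a history now [(5, 13), (7, 30), (8, 39), (9, 64)])
v10: WRITE b=18  (b history now [(1, 3), (2, 17), (4, 11), (10, 18)])
v11: WRITE b=16  (b history now [(1, 3), (2, 17), (4, 11), (10, 18), (11, 16)])
v12: WRITE b=3  (b history now [(1, 3), (2, 17), (4, 11), (10, 18), (11, 16), (12, 3)])
v13: WRITE b=59  (b history now [(1, 3), (2, 17), (4, 11), (10, 18), (11, 16), (12, 3), (13, 59)])
READ b @v12: history=[(1, 3), (2, 17), (4, 11), (10, 18), (11, 16), (12, 3), (13, 59)] -> pick v12 -> 3
READ a @v6: history=[(5, 13), (7, 30), (8, 39), (9, 64)] -> pick v5 -> 13
v14: WRITE b=67  (b history now [(1, 3), (2, 17), (4, 11), (10, 18), (11, 16), (12, 3), (13, 59), (14, 67)])
READ c @v1: history=[(3, 58), (6, 28)] -> no version <= 1 -> NONE
v15: WRITE b=44  (b history now [(1, 3), (2, 17), (4, 11), (10, 18), (11, 16), (12, 3), (13, 59), (14, 67), (15, 44)])
READ a @v13: history=[(5, 13), (7, 30), (8, 39), (9, 64)] -> pick v9 -> 64
v16: WRITE b=48  (b history now [(1, 3), (2, 17), (4, 11), (10, 18), (11, 16), (12, 3), (13, 59), (14, 67), (15, 44), (16, 48)])
READ b @v11: history=[(1, 3), (2, 17), (4, 11), (10, 18), (11, 16), (12, 3), (13, 59), (14, 67), (15, 44), (16, 48)] -> pick v11 -> 16
v17: WRITE c=32  (c history now [(3, 58), (6, 28), (17, 32)])
v18: WRITE c=58  (c history now [(3, 58), (6, 28), (17, 32), (18, 58)])
v19: WRITE a=57  (a history now [(5, 13), (7, 30), (8, 39), (9, 64), (19, 57)])
READ c @v19: history=[(3, 58), (6, 28), (17, 32), (18, 58)] -> pick v18 -> 58
v20: WRITE b=58  (b history now [(1, 3), (2, 17), (4, 11), (10, 18), (11, 16), (12, 3), (13, 59), (14, 67), (15, 44), (16, 48), (20, 58)])
READ b @v6: history=[(1, 3), (2, 17), (4, 11), (10, 18), (11, 16), (12, 3), (13, 59), (14, 67), (15, 44), (16, 48), (20, 58)] -> pick v4 -> 11
v21: WRITE a=34  (a history now [(5, 13), (7, 30), (8, 39), (9, 64), (19, 57), (21, 34)])
v22: WRITE b=65  (b history now [(1, 3), (2, 17), (4, 11), (10, 18), (11, 16), (12, 3), (13, 59), (14, 67), (15, 44), (16, 48), (20, 58), (22, 65)])
v23: WRITE b=24  (b history now [(1, 3), (2, 17), (4, 11), (10, 18), (11, 16), (12, 3), (13, 59), (14, 67), (15, 44), (16, 48), (20, 58), (22, 65), (23, 24)])
READ c @v10: history=[(3, 58), (6, 28), (17, 32), (18, 58)] -> pick v6 -> 28
v24: WRITE b=62  (b history now [(1, 3), (2, 17), (4, 11), (10, 18), (11, 16), (12, 3), (13, 59), (14, 67), (15, 44), (16, 48), (20, 58), (22, 65), (23, 24), (24, 62)])
v25: WRITE a=66  (a history now [(5, 13), (7, 30), (8, 39), (9, 64), (19, 57), (21, 34), (25, 66)])
READ b @v20: history=[(1, 3), (2, 17), (4, 11), (10, 18), (11, 16), (12, 3), (13, 59), (14, 67), (15, 44), (16, 48), (20, 58), (22, 65), (23, 24), (24, 62)] -> pick v20 -> 58
v26: WRITE c=17  (c history now [(3, 58), (6, 28), (17, 32), (18, 58), (26, 17)])
Read results in order: ['NONE', '58', '3', '13', 'NONE', '64', '16', '58', '11', '28', '58']
NONE count = 2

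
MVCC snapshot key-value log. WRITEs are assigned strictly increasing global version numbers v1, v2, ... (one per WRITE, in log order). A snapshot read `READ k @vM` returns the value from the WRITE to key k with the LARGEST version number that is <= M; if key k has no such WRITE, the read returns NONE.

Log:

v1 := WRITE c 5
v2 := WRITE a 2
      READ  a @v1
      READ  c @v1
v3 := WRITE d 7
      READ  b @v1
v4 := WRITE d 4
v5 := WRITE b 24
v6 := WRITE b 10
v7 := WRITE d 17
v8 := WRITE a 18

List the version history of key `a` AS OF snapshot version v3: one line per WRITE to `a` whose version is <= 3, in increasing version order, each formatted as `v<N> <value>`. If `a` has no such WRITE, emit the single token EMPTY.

Answer: v2 2

Derivation:
Scan writes for key=a with version <= 3:
  v1 WRITE c 5 -> skip
  v2 WRITE a 2 -> keep
  v3 WRITE d 7 -> skip
  v4 WRITE d 4 -> skip
  v5 WRITE b 24 -> skip
  v6 WRITE b 10 -> skip
  v7 WRITE d 17 -> skip
  v8 WRITE a 18 -> drop (> snap)
Collected: [(2, 2)]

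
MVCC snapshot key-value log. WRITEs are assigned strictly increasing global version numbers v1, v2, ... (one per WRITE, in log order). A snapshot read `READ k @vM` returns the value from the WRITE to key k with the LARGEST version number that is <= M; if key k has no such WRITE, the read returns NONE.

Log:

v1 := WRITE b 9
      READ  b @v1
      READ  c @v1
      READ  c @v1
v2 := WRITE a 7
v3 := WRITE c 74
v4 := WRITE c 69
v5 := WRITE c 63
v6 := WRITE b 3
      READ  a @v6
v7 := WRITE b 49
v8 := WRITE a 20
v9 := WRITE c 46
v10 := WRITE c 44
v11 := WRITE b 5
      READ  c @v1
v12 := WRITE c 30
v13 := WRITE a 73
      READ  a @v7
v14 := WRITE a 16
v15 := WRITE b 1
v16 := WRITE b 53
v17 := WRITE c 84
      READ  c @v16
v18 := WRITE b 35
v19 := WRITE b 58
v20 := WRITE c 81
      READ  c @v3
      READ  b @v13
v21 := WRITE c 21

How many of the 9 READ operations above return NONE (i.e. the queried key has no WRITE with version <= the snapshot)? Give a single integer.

v1: WRITE b=9  (b history now [(1, 9)])
READ b @v1: history=[(1, 9)] -> pick v1 -> 9
READ c @v1: history=[] -> no version <= 1 -> NONE
READ c @v1: history=[] -> no version <= 1 -> NONE
v2: WRITE a=7  (a history now [(2, 7)])
v3: WRITE c=74  (c history now [(3, 74)])
v4: WRITE c=69  (c history now [(3, 74), (4, 69)])
v5: WRITE c=63  (c history now [(3, 74), (4, 69), (5, 63)])
v6: WRITE b=3  (b history now [(1, 9), (6, 3)])
READ a @v6: history=[(2, 7)] -> pick v2 -> 7
v7: WRITE b=49  (b history now [(1, 9), (6, 3), (7, 49)])
v8: WRITE a=20  (a history now [(2, 7), (8, 20)])
v9: WRITE c=46  (c history now [(3, 74), (4, 69), (5, 63), (9, 46)])
v10: WRITE c=44  (c history now [(3, 74), (4, 69), (5, 63), (9, 46), (10, 44)])
v11: WRITE b=5  (b history now [(1, 9), (6, 3), (7, 49), (11, 5)])
READ c @v1: history=[(3, 74), (4, 69), (5, 63), (9, 46), (10, 44)] -> no version <= 1 -> NONE
v12: WRITE c=30  (c history now [(3, 74), (4, 69), (5, 63), (9, 46), (10, 44), (12, 30)])
v13: WRITE a=73  (a history now [(2, 7), (8, 20), (13, 73)])
READ a @v7: history=[(2, 7), (8, 20), (13, 73)] -> pick v2 -> 7
v14: WRITE a=16  (a history now [(2, 7), (8, 20), (13, 73), (14, 16)])
v15: WRITE b=1  (b history now [(1, 9), (6, 3), (7, 49), (11, 5), (15, 1)])
v16: WRITE b=53  (b history now [(1, 9), (6, 3), (7, 49), (11, 5), (15, 1), (16, 53)])
v17: WRITE c=84  (c history now [(3, 74), (4, 69), (5, 63), (9, 46), (10, 44), (12, 30), (17, 84)])
READ c @v16: history=[(3, 74), (4, 69), (5, 63), (9, 46), (10, 44), (12, 30), (17, 84)] -> pick v12 -> 30
v18: WRITE b=35  (b history now [(1, 9), (6, 3), (7, 49), (11, 5), (15, 1), (16, 53), (18, 35)])
v19: WRITE b=58  (b history now [(1, 9), (6, 3), (7, 49), (11, 5), (15, 1), (16, 53), (18, 35), (19, 58)])
v20: WRITE c=81  (c history now [(3, 74), (4, 69), (5, 63), (9, 46), (10, 44), (12, 30), (17, 84), (20, 81)])
READ c @v3: history=[(3, 74), (4, 69), (5, 63), (9, 46), (10, 44), (12, 30), (17, 84), (20, 81)] -> pick v3 -> 74
READ b @v13: history=[(1, 9), (6, 3), (7, 49), (11, 5), (15, 1), (16, 53), (18, 35), (19, 58)] -> pick v11 -> 5
v21: WRITE c=21  (c history now [(3, 74), (4, 69), (5, 63), (9, 46), (10, 44), (12, 30), (17, 84), (20, 81), (21, 21)])
Read results in order: ['9', 'NONE', 'NONE', '7', 'NONE', '7', '30', '74', '5']
NONE count = 3

Answer: 3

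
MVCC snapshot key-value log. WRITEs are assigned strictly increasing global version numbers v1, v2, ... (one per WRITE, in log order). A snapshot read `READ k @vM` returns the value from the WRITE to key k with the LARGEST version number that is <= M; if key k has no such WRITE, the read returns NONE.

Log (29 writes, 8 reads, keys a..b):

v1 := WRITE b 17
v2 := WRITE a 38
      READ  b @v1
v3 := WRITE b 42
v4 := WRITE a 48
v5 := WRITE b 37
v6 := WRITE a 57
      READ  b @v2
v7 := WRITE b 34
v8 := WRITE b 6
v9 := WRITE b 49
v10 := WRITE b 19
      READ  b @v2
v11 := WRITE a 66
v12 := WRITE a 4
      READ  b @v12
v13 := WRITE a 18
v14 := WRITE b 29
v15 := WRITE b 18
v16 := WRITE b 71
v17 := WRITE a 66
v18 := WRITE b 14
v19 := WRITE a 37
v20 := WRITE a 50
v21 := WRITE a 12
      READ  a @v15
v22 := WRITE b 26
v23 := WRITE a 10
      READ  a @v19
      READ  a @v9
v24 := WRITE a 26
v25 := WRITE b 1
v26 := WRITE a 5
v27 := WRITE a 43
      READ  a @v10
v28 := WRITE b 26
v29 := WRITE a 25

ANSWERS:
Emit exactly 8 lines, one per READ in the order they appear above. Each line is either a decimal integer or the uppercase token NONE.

v1: WRITE b=17  (b history now [(1, 17)])
v2: WRITE a=38  (a history now [(2, 38)])
READ b @v1: history=[(1, 17)] -> pick v1 -> 17
v3: WRITE b=42  (b history now [(1, 17), (3, 42)])
v4: WRITE a=48  (a history now [(2, 38), (4, 48)])
v5: WRITE b=37  (b history now [(1, 17), (3, 42), (5, 37)])
v6: WRITE a=57  (a history now [(2, 38), (4, 48), (6, 57)])
READ b @v2: history=[(1, 17), (3, 42), (5, 37)] -> pick v1 -> 17
v7: WRITE b=34  (b history now [(1, 17), (3, 42), (5, 37), (7, 34)])
v8: WRITE b=6  (b history now [(1, 17), (3, 42), (5, 37), (7, 34), (8, 6)])
v9: WRITE b=49  (b history now [(1, 17), (3, 42), (5, 37), (7, 34), (8, 6), (9, 49)])
v10: WRITE b=19  (b history now [(1, 17), (3, 42), (5, 37), (7, 34), (8, 6), (9, 49), (10, 19)])
READ b @v2: history=[(1, 17), (3, 42), (5, 37), (7, 34), (8, 6), (9, 49), (10, 19)] -> pick v1 -> 17
v11: WRITE a=66  (a history now [(2, 38), (4, 48), (6, 57), (11, 66)])
v12: WRITE a=4  (a history now [(2, 38), (4, 48), (6, 57), (11, 66), (12, 4)])
READ b @v12: history=[(1, 17), (3, 42), (5, 37), (7, 34), (8, 6), (9, 49), (10, 19)] -> pick v10 -> 19
v13: WRITE a=18  (a history now [(2, 38), (4, 48), (6, 57), (11, 66), (12, 4), (13, 18)])
v14: WRITE b=29  (b history now [(1, 17), (3, 42), (5, 37), (7, 34), (8, 6), (9, 49), (10, 19), (14, 29)])
v15: WRITE b=18  (b history now [(1, 17), (3, 42), (5, 37), (7, 34), (8, 6), (9, 49), (10, 19), (14, 29), (15, 18)])
v16: WRITE b=71  (b history now [(1, 17), (3, 42), (5, 37), (7, 34), (8, 6), (9, 49), (10, 19), (14, 29), (15, 18), (16, 71)])
v17: WRITE a=66  (a history now [(2, 38), (4, 48), (6, 57), (11, 66), (12, 4), (13, 18), (17, 66)])
v18: WRITE b=14  (b history now [(1, 17), (3, 42), (5, 37), (7, 34), (8, 6), (9, 49), (10, 19), (14, 29), (15, 18), (16, 71), (18, 14)])
v19: WRITE a=37  (a history now [(2, 38), (4, 48), (6, 57), (11, 66), (12, 4), (13, 18), (17, 66), (19, 37)])
v20: WRITE a=50  (a history now [(2, 38), (4, 48), (6, 57), (11, 66), (12, 4), (13, 18), (17, 66), (19, 37), (20, 50)])
v21: WRITE a=12  (a history now [(2, 38), (4, 48), (6, 57), (11, 66), (12, 4), (13, 18), (17, 66), (19, 37), (20, 50), (21, 12)])
READ a @v15: history=[(2, 38), (4, 48), (6, 57), (11, 66), (12, 4), (13, 18), (17, 66), (19, 37), (20, 50), (21, 12)] -> pick v13 -> 18
v22: WRITE b=26  (b history now [(1, 17), (3, 42), (5, 37), (7, 34), (8, 6), (9, 49), (10, 19), (14, 29), (15, 18), (16, 71), (18, 14), (22, 26)])
v23: WRITE a=10  (a history now [(2, 38), (4, 48), (6, 57), (11, 66), (12, 4), (13, 18), (17, 66), (19, 37), (20, 50), (21, 12), (23, 10)])
READ a @v19: history=[(2, 38), (4, 48), (6, 57), (11, 66), (12, 4), (13, 18), (17, 66), (19, 37), (20, 50), (21, 12), (23, 10)] -> pick v19 -> 37
READ a @v9: history=[(2, 38), (4, 48), (6, 57), (11, 66), (12, 4), (13, 18), (17, 66), (19, 37), (20, 50), (21, 12), (23, 10)] -> pick v6 -> 57
v24: WRITE a=26  (a history now [(2, 38), (4, 48), (6, 57), (11, 66), (12, 4), (13, 18), (17, 66), (19, 37), (20, 50), (21, 12), (23, 10), (24, 26)])
v25: WRITE b=1  (b history now [(1, 17), (3, 42), (5, 37), (7, 34), (8, 6), (9, 49), (10, 19), (14, 29), (15, 18), (16, 71), (18, 14), (22, 26), (25, 1)])
v26: WRITE a=5  (a history now [(2, 38), (4, 48), (6, 57), (11, 66), (12, 4), (13, 18), (17, 66), (19, 37), (20, 50), (21, 12), (23, 10), (24, 26), (26, 5)])
v27: WRITE a=43  (a history now [(2, 38), (4, 48), (6, 57), (11, 66), (12, 4), (13, 18), (17, 66), (19, 37), (20, 50), (21, 12), (23, 10), (24, 26), (26, 5), (27, 43)])
READ a @v10: history=[(2, 38), (4, 48), (6, 57), (11, 66), (12, 4), (13, 18), (17, 66), (19, 37), (20, 50), (21, 12), (23, 10), (24, 26), (26, 5), (27, 43)] -> pick v6 -> 57
v28: WRITE b=26  (b history now [(1, 17), (3, 42), (5, 37), (7, 34), (8, 6), (9, 49), (10, 19), (14, 29), (15, 18), (16, 71), (18, 14), (22, 26), (25, 1), (28, 26)])
v29: WRITE a=25  (a history now [(2, 38), (4, 48), (6, 57), (11, 66), (12, 4), (13, 18), (17, 66), (19, 37), (20, 50), (21, 12), (23, 10), (24, 26), (26, 5), (27, 43), (29, 25)])

Answer: 17
17
17
19
18
37
57
57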